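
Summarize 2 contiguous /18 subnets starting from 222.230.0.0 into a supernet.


Original prefix: /18
Number of subnets: 2 = 2^1
New prefix = 18 - 1 = 17
Supernet: 222.230.0.0/17


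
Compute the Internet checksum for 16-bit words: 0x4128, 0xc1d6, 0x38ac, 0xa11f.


Sum all words (with carry folding):
+ 0x4128 = 0x4128
+ 0xc1d6 = 0x02ff
+ 0x38ac = 0x3bab
+ 0xa11f = 0xdcca
One's complement: ~0xdcca
Checksum = 0x2335


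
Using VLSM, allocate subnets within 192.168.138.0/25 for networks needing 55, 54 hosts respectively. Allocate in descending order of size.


55 hosts -> /26 (62 usable): 192.168.138.0/26
54 hosts -> /26 (62 usable): 192.168.138.64/26
Allocation: 192.168.138.0/26 (55 hosts, 62 usable); 192.168.138.64/26 (54 hosts, 62 usable)


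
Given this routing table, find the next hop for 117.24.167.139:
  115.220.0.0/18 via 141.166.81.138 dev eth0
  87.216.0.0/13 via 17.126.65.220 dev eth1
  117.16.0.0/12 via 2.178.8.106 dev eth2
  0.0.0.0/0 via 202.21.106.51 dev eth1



Longest prefix match for 117.24.167.139:
  /18 115.220.0.0: no
  /13 87.216.0.0: no
  /12 117.16.0.0: MATCH
  /0 0.0.0.0: MATCH
Selected: next-hop 2.178.8.106 via eth2 (matched /12)


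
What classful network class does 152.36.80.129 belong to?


First octet: 152
Binary: 10011000
10xxxxxx -> Class B (128-191)
Class B, default mask 255.255.0.0 (/16)


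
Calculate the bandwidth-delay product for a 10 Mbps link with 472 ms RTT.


BDP = bandwidth * RTT
= 10 Mbps * 472 ms
= 10 * 1e6 * 472 / 1000 bits
= 4720000 bits
= 590000 bytes
= 576.1719 KB
BDP = 4720000 bits (590000 bytes)


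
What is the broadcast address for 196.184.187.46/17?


Network: 196.184.128.0/17
Host bits = 15
Set all host bits to 1:
Broadcast: 196.184.255.255


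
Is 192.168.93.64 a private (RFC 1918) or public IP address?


RFC 1918 private ranges:
  10.0.0.0/8 (10.0.0.0 - 10.255.255.255)
  172.16.0.0/12 (172.16.0.0 - 172.31.255.255)
  192.168.0.0/16 (192.168.0.0 - 192.168.255.255)
Private (in 192.168.0.0/16)


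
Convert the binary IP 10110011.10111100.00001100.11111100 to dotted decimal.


10110011 = 179
10111100 = 188
00001100 = 12
11111100 = 252
IP: 179.188.12.252


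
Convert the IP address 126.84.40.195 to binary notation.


126 = 01111110
84 = 01010100
40 = 00101000
195 = 11000011
Binary: 01111110.01010100.00101000.11000011


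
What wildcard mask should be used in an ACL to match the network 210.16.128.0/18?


Subnet mask: 255.255.192.0
Wildcard = 255.255.255.255 - subnet mask
255 - 255 = 0
255 - 255 = 0
255 - 192 = 63
255 - 0 = 255
Wildcard: 0.0.63.255


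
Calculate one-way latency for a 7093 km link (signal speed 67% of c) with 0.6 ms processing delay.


Speed = 0.67 * 3e5 km/s = 201000 km/s
Propagation delay = 7093 / 201000 = 0.0353 s = 35.2886 ms
Processing delay = 0.6 ms
Total one-way latency = 35.8886 ms


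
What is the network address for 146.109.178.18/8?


IP:   10010010.01101101.10110010.00010010
Mask: 11111111.00000000.00000000.00000000
AND operation:
Net:  10010010.00000000.00000000.00000000
Network: 146.0.0.0/8


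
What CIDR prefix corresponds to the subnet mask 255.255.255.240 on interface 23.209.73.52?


Binary: 11111111.11111111.11111111.11110000
Count leading 1s
Prefix: /28


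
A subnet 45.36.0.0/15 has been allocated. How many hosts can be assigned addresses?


Host bits = 32 - 15 = 17
Total addresses = 2^17 = 131072
Usable = total - 2 (network and broadcast)
Usable hosts: 131070


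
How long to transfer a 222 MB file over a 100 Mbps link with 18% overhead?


Effective throughput = 100 * (1 - 18/100) = 82 Mbps
File size in Mb = 222 * 8 = 1776 Mb
Time = 1776 / 82
Time = 21.6585 seconds


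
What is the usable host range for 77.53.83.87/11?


Network: 77.32.0.0
Broadcast: 77.63.255.255
First usable = network + 1
Last usable = broadcast - 1
Range: 77.32.0.1 to 77.63.255.254


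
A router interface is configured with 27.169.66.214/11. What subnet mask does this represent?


/11 means 11 network bits, 21 host bits
Binary: 11111111111000000000000000000000
Mask: 255.224.0.0


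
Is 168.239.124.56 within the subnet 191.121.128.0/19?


Subnet network: 191.121.128.0
Test IP AND mask: 168.239.96.0
No, 168.239.124.56 is not in 191.121.128.0/19


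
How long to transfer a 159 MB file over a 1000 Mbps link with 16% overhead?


Effective throughput = 1000 * (1 - 16/100) = 840 Mbps
File size in Mb = 159 * 8 = 1272 Mb
Time = 1272 / 840
Time = 1.5143 seconds


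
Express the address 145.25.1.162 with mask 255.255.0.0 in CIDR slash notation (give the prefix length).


Binary: 11111111.11111111.00000000.00000000
Count leading 1s
Prefix: /16


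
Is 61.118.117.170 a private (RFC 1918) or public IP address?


RFC 1918 private ranges:
  10.0.0.0/8 (10.0.0.0 - 10.255.255.255)
  172.16.0.0/12 (172.16.0.0 - 172.31.255.255)
  192.168.0.0/16 (192.168.0.0 - 192.168.255.255)
Public (not in any RFC 1918 range)


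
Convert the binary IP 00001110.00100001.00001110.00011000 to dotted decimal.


00001110 = 14
00100001 = 33
00001110 = 14
00011000 = 24
IP: 14.33.14.24


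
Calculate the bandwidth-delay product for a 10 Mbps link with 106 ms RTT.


BDP = bandwidth * RTT
= 10 Mbps * 106 ms
= 10 * 1e6 * 106 / 1000 bits
= 1060000 bits
= 132500 bytes
= 129.3945 KB
BDP = 1060000 bits (132500 bytes)


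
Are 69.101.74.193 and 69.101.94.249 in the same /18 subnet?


Mask: 255.255.192.0
69.101.74.193 AND mask = 69.101.64.0
69.101.94.249 AND mask = 69.101.64.0
Yes, same subnet (69.101.64.0)


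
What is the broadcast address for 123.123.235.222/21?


Network: 123.123.232.0/21
Host bits = 11
Set all host bits to 1:
Broadcast: 123.123.239.255


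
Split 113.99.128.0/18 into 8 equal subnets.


New prefix = 18 + 3 = 21
Each subnet has 2048 addresses
  113.99.128.0/21
  113.99.136.0/21
  113.99.144.0/21
  113.99.152.0/21
  113.99.160.0/21
  113.99.168.0/21
  113.99.176.0/21
  113.99.184.0/21
Subnets: 113.99.128.0/21, 113.99.136.0/21, 113.99.144.0/21, 113.99.152.0/21, 113.99.160.0/21, 113.99.168.0/21, 113.99.176.0/21, 113.99.184.0/21


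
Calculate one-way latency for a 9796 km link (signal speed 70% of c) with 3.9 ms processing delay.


Speed = 0.7 * 3e5 km/s = 210000 km/s
Propagation delay = 9796 / 210000 = 0.0466 s = 46.6476 ms
Processing delay = 3.9 ms
Total one-way latency = 50.5476 ms


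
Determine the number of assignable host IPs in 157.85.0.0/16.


Host bits = 32 - 16 = 16
Total addresses = 2^16 = 65536
Usable = total - 2 (network and broadcast)
Usable hosts: 65534


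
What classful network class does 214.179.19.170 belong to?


First octet: 214
Binary: 11010110
110xxxxx -> Class C (192-223)
Class C, default mask 255.255.255.0 (/24)


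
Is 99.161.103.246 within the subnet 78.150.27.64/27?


Subnet network: 78.150.27.64
Test IP AND mask: 99.161.103.224
No, 99.161.103.246 is not in 78.150.27.64/27


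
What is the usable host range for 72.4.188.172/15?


Network: 72.4.0.0
Broadcast: 72.5.255.255
First usable = network + 1
Last usable = broadcast - 1
Range: 72.4.0.1 to 72.5.255.254


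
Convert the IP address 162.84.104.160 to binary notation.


162 = 10100010
84 = 01010100
104 = 01101000
160 = 10100000
Binary: 10100010.01010100.01101000.10100000


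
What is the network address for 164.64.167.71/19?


IP:   10100100.01000000.10100111.01000111
Mask: 11111111.11111111.11100000.00000000
AND operation:
Net:  10100100.01000000.10100000.00000000
Network: 164.64.160.0/19


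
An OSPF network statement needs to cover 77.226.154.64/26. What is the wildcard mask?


Subnet mask: 255.255.255.192
Wildcard = 255.255.255.255 - subnet mask
255 - 255 = 0
255 - 255 = 0
255 - 255 = 0
255 - 192 = 63
Wildcard: 0.0.0.63


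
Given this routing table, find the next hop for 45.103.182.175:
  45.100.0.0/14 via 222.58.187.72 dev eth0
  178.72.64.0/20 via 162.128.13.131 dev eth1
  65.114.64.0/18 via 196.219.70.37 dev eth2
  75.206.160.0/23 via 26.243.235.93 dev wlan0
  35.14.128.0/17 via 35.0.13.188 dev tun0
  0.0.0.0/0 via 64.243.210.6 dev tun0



Longest prefix match for 45.103.182.175:
  /14 45.100.0.0: MATCH
  /20 178.72.64.0: no
  /18 65.114.64.0: no
  /23 75.206.160.0: no
  /17 35.14.128.0: no
  /0 0.0.0.0: MATCH
Selected: next-hop 222.58.187.72 via eth0 (matched /14)


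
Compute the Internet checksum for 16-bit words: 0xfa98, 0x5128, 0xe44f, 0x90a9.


Sum all words (with carry folding):
+ 0xfa98 = 0xfa98
+ 0x5128 = 0x4bc1
+ 0xe44f = 0x3011
+ 0x90a9 = 0xc0ba
One's complement: ~0xc0ba
Checksum = 0x3f45


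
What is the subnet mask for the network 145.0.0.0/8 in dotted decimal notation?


/8 means 8 network bits, 24 host bits
Binary: 11111111000000000000000000000000
Mask: 255.0.0.0


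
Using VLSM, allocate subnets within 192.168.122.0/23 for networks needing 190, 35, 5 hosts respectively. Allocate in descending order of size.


190 hosts -> /24 (254 usable): 192.168.122.0/24
35 hosts -> /26 (62 usable): 192.168.123.0/26
5 hosts -> /29 (6 usable): 192.168.123.64/29
Allocation: 192.168.122.0/24 (190 hosts, 254 usable); 192.168.123.0/26 (35 hosts, 62 usable); 192.168.123.64/29 (5 hosts, 6 usable)


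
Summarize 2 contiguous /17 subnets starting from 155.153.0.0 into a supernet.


Original prefix: /17
Number of subnets: 2 = 2^1
New prefix = 17 - 1 = 16
Supernet: 155.153.0.0/16


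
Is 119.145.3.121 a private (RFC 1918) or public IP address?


RFC 1918 private ranges:
  10.0.0.0/8 (10.0.0.0 - 10.255.255.255)
  172.16.0.0/12 (172.16.0.0 - 172.31.255.255)
  192.168.0.0/16 (192.168.0.0 - 192.168.255.255)
Public (not in any RFC 1918 range)


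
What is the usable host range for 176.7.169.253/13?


Network: 176.0.0.0
Broadcast: 176.7.255.255
First usable = network + 1
Last usable = broadcast - 1
Range: 176.0.0.1 to 176.7.255.254


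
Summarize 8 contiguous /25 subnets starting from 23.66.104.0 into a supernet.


Original prefix: /25
Number of subnets: 8 = 2^3
New prefix = 25 - 3 = 22
Supernet: 23.66.104.0/22


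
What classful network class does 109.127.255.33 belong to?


First octet: 109
Binary: 01101101
0xxxxxxx -> Class A (1-126)
Class A, default mask 255.0.0.0 (/8)


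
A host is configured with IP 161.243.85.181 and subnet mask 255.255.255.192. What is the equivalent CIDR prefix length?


Binary: 11111111.11111111.11111111.11000000
Count leading 1s
Prefix: /26


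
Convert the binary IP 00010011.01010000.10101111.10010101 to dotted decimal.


00010011 = 19
01010000 = 80
10101111 = 175
10010101 = 149
IP: 19.80.175.149


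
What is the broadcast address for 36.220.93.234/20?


Network: 36.220.80.0/20
Host bits = 12
Set all host bits to 1:
Broadcast: 36.220.95.255


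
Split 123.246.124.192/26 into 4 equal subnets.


New prefix = 26 + 2 = 28
Each subnet has 16 addresses
  123.246.124.192/28
  123.246.124.208/28
  123.246.124.224/28
  123.246.124.240/28
Subnets: 123.246.124.192/28, 123.246.124.208/28, 123.246.124.224/28, 123.246.124.240/28


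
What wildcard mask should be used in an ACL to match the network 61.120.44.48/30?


Subnet mask: 255.255.255.252
Wildcard = 255.255.255.255 - subnet mask
255 - 255 = 0
255 - 255 = 0
255 - 255 = 0
255 - 252 = 3
Wildcard: 0.0.0.3


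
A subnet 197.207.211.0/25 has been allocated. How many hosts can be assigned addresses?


Host bits = 32 - 25 = 7
Total addresses = 2^7 = 128
Usable = total - 2 (network and broadcast)
Usable hosts: 126


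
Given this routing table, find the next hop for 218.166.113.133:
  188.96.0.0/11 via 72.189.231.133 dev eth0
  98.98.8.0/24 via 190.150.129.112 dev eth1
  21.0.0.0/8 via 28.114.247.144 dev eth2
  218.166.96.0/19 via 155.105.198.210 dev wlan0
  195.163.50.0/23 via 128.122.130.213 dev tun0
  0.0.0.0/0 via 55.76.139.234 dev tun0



Longest prefix match for 218.166.113.133:
  /11 188.96.0.0: no
  /24 98.98.8.0: no
  /8 21.0.0.0: no
  /19 218.166.96.0: MATCH
  /23 195.163.50.0: no
  /0 0.0.0.0: MATCH
Selected: next-hop 155.105.198.210 via wlan0 (matched /19)


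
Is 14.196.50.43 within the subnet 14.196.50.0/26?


Subnet network: 14.196.50.0
Test IP AND mask: 14.196.50.0
Yes, 14.196.50.43 is in 14.196.50.0/26


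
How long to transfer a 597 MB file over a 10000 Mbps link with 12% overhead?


Effective throughput = 10000 * (1 - 12/100) = 8800 Mbps
File size in Mb = 597 * 8 = 4776 Mb
Time = 4776 / 8800
Time = 0.5427 seconds


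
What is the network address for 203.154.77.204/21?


IP:   11001011.10011010.01001101.11001100
Mask: 11111111.11111111.11111000.00000000
AND operation:
Net:  11001011.10011010.01001000.00000000
Network: 203.154.72.0/21


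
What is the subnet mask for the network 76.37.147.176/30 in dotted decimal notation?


/30 means 30 network bits, 2 host bits
Binary: 11111111111111111111111111111100
Mask: 255.255.255.252


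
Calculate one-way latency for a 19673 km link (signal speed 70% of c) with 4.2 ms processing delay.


Speed = 0.7 * 3e5 km/s = 210000 km/s
Propagation delay = 19673 / 210000 = 0.0937 s = 93.681 ms
Processing delay = 4.2 ms
Total one-way latency = 97.881 ms


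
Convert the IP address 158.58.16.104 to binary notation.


158 = 10011110
58 = 00111010
16 = 00010000
104 = 01101000
Binary: 10011110.00111010.00010000.01101000


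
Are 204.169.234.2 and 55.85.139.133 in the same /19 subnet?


Mask: 255.255.224.0
204.169.234.2 AND mask = 204.169.224.0
55.85.139.133 AND mask = 55.85.128.0
No, different subnets (204.169.224.0 vs 55.85.128.0)


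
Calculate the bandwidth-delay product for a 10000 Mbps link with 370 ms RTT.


BDP = bandwidth * RTT
= 10000 Mbps * 370 ms
= 10000 * 1e6 * 370 / 1000 bits
= 3700000000 bits
= 462500000 bytes
= 451660.1562 KB
BDP = 3700000000 bits (462500000 bytes)


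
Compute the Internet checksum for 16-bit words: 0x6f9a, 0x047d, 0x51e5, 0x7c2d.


Sum all words (with carry folding):
+ 0x6f9a = 0x6f9a
+ 0x047d = 0x7417
+ 0x51e5 = 0xc5fc
+ 0x7c2d = 0x422a
One's complement: ~0x422a
Checksum = 0xbdd5


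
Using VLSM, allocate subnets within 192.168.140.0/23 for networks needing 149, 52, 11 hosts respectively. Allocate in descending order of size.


149 hosts -> /24 (254 usable): 192.168.140.0/24
52 hosts -> /26 (62 usable): 192.168.141.0/26
11 hosts -> /28 (14 usable): 192.168.141.64/28
Allocation: 192.168.140.0/24 (149 hosts, 254 usable); 192.168.141.0/26 (52 hosts, 62 usable); 192.168.141.64/28 (11 hosts, 14 usable)


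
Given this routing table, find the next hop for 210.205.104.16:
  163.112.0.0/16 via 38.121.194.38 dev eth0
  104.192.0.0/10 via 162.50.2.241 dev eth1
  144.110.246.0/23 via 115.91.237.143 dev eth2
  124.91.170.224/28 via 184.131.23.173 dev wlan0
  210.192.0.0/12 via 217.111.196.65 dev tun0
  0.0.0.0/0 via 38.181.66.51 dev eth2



Longest prefix match for 210.205.104.16:
  /16 163.112.0.0: no
  /10 104.192.0.0: no
  /23 144.110.246.0: no
  /28 124.91.170.224: no
  /12 210.192.0.0: MATCH
  /0 0.0.0.0: MATCH
Selected: next-hop 217.111.196.65 via tun0 (matched /12)


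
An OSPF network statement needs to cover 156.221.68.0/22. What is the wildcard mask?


Subnet mask: 255.255.252.0
Wildcard = 255.255.255.255 - subnet mask
255 - 255 = 0
255 - 255 = 0
255 - 252 = 3
255 - 0 = 255
Wildcard: 0.0.3.255


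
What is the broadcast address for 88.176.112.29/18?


Network: 88.176.64.0/18
Host bits = 14
Set all host bits to 1:
Broadcast: 88.176.127.255


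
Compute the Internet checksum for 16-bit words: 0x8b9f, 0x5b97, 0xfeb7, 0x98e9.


Sum all words (with carry folding):
+ 0x8b9f = 0x8b9f
+ 0x5b97 = 0xe736
+ 0xfeb7 = 0xe5ee
+ 0x98e9 = 0x7ed8
One's complement: ~0x7ed8
Checksum = 0x8127


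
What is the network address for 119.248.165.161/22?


IP:   01110111.11111000.10100101.10100001
Mask: 11111111.11111111.11111100.00000000
AND operation:
Net:  01110111.11111000.10100100.00000000
Network: 119.248.164.0/22


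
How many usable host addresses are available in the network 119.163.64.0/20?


Host bits = 32 - 20 = 12
Total addresses = 2^12 = 4096
Usable = total - 2 (network and broadcast)
Usable hosts: 4094


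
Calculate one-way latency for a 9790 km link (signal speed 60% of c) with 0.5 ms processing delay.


Speed = 0.6 * 3e5 km/s = 180000 km/s
Propagation delay = 9790 / 180000 = 0.0544 s = 54.3889 ms
Processing delay = 0.5 ms
Total one-way latency = 54.8889 ms


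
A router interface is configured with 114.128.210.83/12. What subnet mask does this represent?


/12 means 12 network bits, 20 host bits
Binary: 11111111111100000000000000000000
Mask: 255.240.0.0


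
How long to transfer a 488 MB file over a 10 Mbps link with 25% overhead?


Effective throughput = 10 * (1 - 25/100) = 7.5 Mbps
File size in Mb = 488 * 8 = 3904 Mb
Time = 3904 / 7.5
Time = 520.5333 seconds


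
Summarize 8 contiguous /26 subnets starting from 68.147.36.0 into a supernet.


Original prefix: /26
Number of subnets: 8 = 2^3
New prefix = 26 - 3 = 23
Supernet: 68.147.36.0/23


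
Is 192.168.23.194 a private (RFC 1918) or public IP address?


RFC 1918 private ranges:
  10.0.0.0/8 (10.0.0.0 - 10.255.255.255)
  172.16.0.0/12 (172.16.0.0 - 172.31.255.255)
  192.168.0.0/16 (192.168.0.0 - 192.168.255.255)
Private (in 192.168.0.0/16)


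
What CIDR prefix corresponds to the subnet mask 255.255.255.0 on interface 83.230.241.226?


Binary: 11111111.11111111.11111111.00000000
Count leading 1s
Prefix: /24


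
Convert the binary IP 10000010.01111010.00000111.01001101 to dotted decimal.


10000010 = 130
01111010 = 122
00000111 = 7
01001101 = 77
IP: 130.122.7.77


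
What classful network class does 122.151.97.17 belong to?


First octet: 122
Binary: 01111010
0xxxxxxx -> Class A (1-126)
Class A, default mask 255.0.0.0 (/8)


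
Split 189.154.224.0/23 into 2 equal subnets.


New prefix = 23 + 1 = 24
Each subnet has 256 addresses
  189.154.224.0/24
  189.154.225.0/24
Subnets: 189.154.224.0/24, 189.154.225.0/24


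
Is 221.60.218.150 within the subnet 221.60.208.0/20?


Subnet network: 221.60.208.0
Test IP AND mask: 221.60.208.0
Yes, 221.60.218.150 is in 221.60.208.0/20


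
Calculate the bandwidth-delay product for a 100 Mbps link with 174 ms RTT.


BDP = bandwidth * RTT
= 100 Mbps * 174 ms
= 100 * 1e6 * 174 / 1000 bits
= 17400000 bits
= 2175000 bytes
= 2124.0234 KB
BDP = 17400000 bits (2175000 bytes)


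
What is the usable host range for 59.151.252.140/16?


Network: 59.151.0.0
Broadcast: 59.151.255.255
First usable = network + 1
Last usable = broadcast - 1
Range: 59.151.0.1 to 59.151.255.254


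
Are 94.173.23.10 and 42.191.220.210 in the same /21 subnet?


Mask: 255.255.248.0
94.173.23.10 AND mask = 94.173.16.0
42.191.220.210 AND mask = 42.191.216.0
No, different subnets (94.173.16.0 vs 42.191.216.0)


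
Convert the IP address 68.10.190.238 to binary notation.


68 = 01000100
10 = 00001010
190 = 10111110
238 = 11101110
Binary: 01000100.00001010.10111110.11101110


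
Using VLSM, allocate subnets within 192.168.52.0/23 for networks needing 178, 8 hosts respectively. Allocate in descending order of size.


178 hosts -> /24 (254 usable): 192.168.52.0/24
8 hosts -> /28 (14 usable): 192.168.53.0/28
Allocation: 192.168.52.0/24 (178 hosts, 254 usable); 192.168.53.0/28 (8 hosts, 14 usable)


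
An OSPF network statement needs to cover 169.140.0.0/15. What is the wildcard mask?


Subnet mask: 255.254.0.0
Wildcard = 255.255.255.255 - subnet mask
255 - 255 = 0
255 - 254 = 1
255 - 0 = 255
255 - 0 = 255
Wildcard: 0.1.255.255


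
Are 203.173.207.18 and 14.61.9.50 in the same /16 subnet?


Mask: 255.255.0.0
203.173.207.18 AND mask = 203.173.0.0
14.61.9.50 AND mask = 14.61.0.0
No, different subnets (203.173.0.0 vs 14.61.0.0)


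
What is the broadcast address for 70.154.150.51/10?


Network: 70.128.0.0/10
Host bits = 22
Set all host bits to 1:
Broadcast: 70.191.255.255


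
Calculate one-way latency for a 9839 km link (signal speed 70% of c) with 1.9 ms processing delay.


Speed = 0.7 * 3e5 km/s = 210000 km/s
Propagation delay = 9839 / 210000 = 0.0469 s = 46.8524 ms
Processing delay = 1.9 ms
Total one-way latency = 48.7524 ms


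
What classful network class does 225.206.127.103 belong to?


First octet: 225
Binary: 11100001
1110xxxx -> Class D (224-239)
Class D (multicast), default mask N/A


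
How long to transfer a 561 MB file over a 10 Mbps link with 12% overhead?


Effective throughput = 10 * (1 - 12/100) = 8.8 Mbps
File size in Mb = 561 * 8 = 4488 Mb
Time = 4488 / 8.8
Time = 510.0 seconds


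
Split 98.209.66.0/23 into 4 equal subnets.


New prefix = 23 + 2 = 25
Each subnet has 128 addresses
  98.209.66.0/25
  98.209.66.128/25
  98.209.67.0/25
  98.209.67.128/25
Subnets: 98.209.66.0/25, 98.209.66.128/25, 98.209.67.0/25, 98.209.67.128/25


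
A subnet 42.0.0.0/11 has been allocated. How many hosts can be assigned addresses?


Host bits = 32 - 11 = 21
Total addresses = 2^21 = 2097152
Usable = total - 2 (network and broadcast)
Usable hosts: 2097150


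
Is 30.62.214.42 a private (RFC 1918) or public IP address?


RFC 1918 private ranges:
  10.0.0.0/8 (10.0.0.0 - 10.255.255.255)
  172.16.0.0/12 (172.16.0.0 - 172.31.255.255)
  192.168.0.0/16 (192.168.0.0 - 192.168.255.255)
Public (not in any RFC 1918 range)


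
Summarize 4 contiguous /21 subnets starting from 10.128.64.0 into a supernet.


Original prefix: /21
Number of subnets: 4 = 2^2
New prefix = 21 - 2 = 19
Supernet: 10.128.64.0/19


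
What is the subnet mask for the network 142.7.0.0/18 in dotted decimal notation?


/18 means 18 network bits, 14 host bits
Binary: 11111111111111111100000000000000
Mask: 255.255.192.0


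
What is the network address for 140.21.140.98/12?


IP:   10001100.00010101.10001100.01100010
Mask: 11111111.11110000.00000000.00000000
AND operation:
Net:  10001100.00010000.00000000.00000000
Network: 140.16.0.0/12


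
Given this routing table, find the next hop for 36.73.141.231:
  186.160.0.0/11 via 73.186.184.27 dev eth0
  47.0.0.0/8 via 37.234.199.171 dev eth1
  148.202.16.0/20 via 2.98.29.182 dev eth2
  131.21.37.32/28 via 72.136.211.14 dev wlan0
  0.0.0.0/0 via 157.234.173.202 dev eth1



Longest prefix match for 36.73.141.231:
  /11 186.160.0.0: no
  /8 47.0.0.0: no
  /20 148.202.16.0: no
  /28 131.21.37.32: no
  /0 0.0.0.0: MATCH
Selected: next-hop 157.234.173.202 via eth1 (matched /0)


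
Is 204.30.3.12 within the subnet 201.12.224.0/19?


Subnet network: 201.12.224.0
Test IP AND mask: 204.30.0.0
No, 204.30.3.12 is not in 201.12.224.0/19


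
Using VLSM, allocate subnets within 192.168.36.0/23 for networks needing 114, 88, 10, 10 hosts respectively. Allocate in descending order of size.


114 hosts -> /25 (126 usable): 192.168.36.0/25
88 hosts -> /25 (126 usable): 192.168.36.128/25
10 hosts -> /28 (14 usable): 192.168.37.0/28
10 hosts -> /28 (14 usable): 192.168.37.16/28
Allocation: 192.168.36.0/25 (114 hosts, 126 usable); 192.168.36.128/25 (88 hosts, 126 usable); 192.168.37.0/28 (10 hosts, 14 usable); 192.168.37.16/28 (10 hosts, 14 usable)


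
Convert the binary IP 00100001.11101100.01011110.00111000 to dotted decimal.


00100001 = 33
11101100 = 236
01011110 = 94
00111000 = 56
IP: 33.236.94.56


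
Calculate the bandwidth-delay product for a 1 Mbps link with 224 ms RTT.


BDP = bandwidth * RTT
= 1 Mbps * 224 ms
= 1 * 1e6 * 224 / 1000 bits
= 224000 bits
= 28000 bytes
= 27.3438 KB
BDP = 224000 bits (28000 bytes)


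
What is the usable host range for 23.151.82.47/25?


Network: 23.151.82.0
Broadcast: 23.151.82.127
First usable = network + 1
Last usable = broadcast - 1
Range: 23.151.82.1 to 23.151.82.126


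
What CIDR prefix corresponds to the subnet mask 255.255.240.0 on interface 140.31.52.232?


Binary: 11111111.11111111.11110000.00000000
Count leading 1s
Prefix: /20


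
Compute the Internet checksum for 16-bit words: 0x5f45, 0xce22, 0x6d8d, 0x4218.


Sum all words (with carry folding):
+ 0x5f45 = 0x5f45
+ 0xce22 = 0x2d68
+ 0x6d8d = 0x9af5
+ 0x4218 = 0xdd0d
One's complement: ~0xdd0d
Checksum = 0x22f2


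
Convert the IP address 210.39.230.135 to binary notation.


210 = 11010010
39 = 00100111
230 = 11100110
135 = 10000111
Binary: 11010010.00100111.11100110.10000111


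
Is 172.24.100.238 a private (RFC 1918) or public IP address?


RFC 1918 private ranges:
  10.0.0.0/8 (10.0.0.0 - 10.255.255.255)
  172.16.0.0/12 (172.16.0.0 - 172.31.255.255)
  192.168.0.0/16 (192.168.0.0 - 192.168.255.255)
Private (in 172.16.0.0/12)


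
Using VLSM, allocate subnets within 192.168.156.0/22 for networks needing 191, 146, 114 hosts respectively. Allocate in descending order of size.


191 hosts -> /24 (254 usable): 192.168.156.0/24
146 hosts -> /24 (254 usable): 192.168.157.0/24
114 hosts -> /25 (126 usable): 192.168.158.0/25
Allocation: 192.168.156.0/24 (191 hosts, 254 usable); 192.168.157.0/24 (146 hosts, 254 usable); 192.168.158.0/25 (114 hosts, 126 usable)


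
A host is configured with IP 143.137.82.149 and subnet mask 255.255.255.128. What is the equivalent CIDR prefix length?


Binary: 11111111.11111111.11111111.10000000
Count leading 1s
Prefix: /25


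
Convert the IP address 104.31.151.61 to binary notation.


104 = 01101000
31 = 00011111
151 = 10010111
61 = 00111101
Binary: 01101000.00011111.10010111.00111101


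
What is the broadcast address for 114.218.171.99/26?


Network: 114.218.171.64/26
Host bits = 6
Set all host bits to 1:
Broadcast: 114.218.171.127


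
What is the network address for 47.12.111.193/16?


IP:   00101111.00001100.01101111.11000001
Mask: 11111111.11111111.00000000.00000000
AND operation:
Net:  00101111.00001100.00000000.00000000
Network: 47.12.0.0/16


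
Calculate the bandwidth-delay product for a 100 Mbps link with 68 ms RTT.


BDP = bandwidth * RTT
= 100 Mbps * 68 ms
= 100 * 1e6 * 68 / 1000 bits
= 6800000 bits
= 850000 bytes
= 830.0781 KB
BDP = 6800000 bits (850000 bytes)


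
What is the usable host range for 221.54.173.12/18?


Network: 221.54.128.0
Broadcast: 221.54.191.255
First usable = network + 1
Last usable = broadcast - 1
Range: 221.54.128.1 to 221.54.191.254


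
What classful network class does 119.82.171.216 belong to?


First octet: 119
Binary: 01110111
0xxxxxxx -> Class A (1-126)
Class A, default mask 255.0.0.0 (/8)


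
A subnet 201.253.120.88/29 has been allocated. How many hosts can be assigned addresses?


Host bits = 32 - 29 = 3
Total addresses = 2^3 = 8
Usable = total - 2 (network and broadcast)
Usable hosts: 6


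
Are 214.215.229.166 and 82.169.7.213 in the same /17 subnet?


Mask: 255.255.128.0
214.215.229.166 AND mask = 214.215.128.0
82.169.7.213 AND mask = 82.169.0.0
No, different subnets (214.215.128.0 vs 82.169.0.0)


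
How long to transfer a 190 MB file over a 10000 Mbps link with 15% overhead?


Effective throughput = 10000 * (1 - 15/100) = 8500 Mbps
File size in Mb = 190 * 8 = 1520 Mb
Time = 1520 / 8500
Time = 0.1788 seconds


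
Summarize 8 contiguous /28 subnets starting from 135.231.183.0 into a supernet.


Original prefix: /28
Number of subnets: 8 = 2^3
New prefix = 28 - 3 = 25
Supernet: 135.231.183.0/25


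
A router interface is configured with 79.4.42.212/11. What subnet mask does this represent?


/11 means 11 network bits, 21 host bits
Binary: 11111111111000000000000000000000
Mask: 255.224.0.0


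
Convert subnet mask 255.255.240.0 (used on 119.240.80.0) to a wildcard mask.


Subnet mask: 255.255.240.0
Wildcard = 255.255.255.255 - subnet mask
255 - 255 = 0
255 - 255 = 0
255 - 240 = 15
255 - 0 = 255
Wildcard: 0.0.15.255


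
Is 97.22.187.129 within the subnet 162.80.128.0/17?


Subnet network: 162.80.128.0
Test IP AND mask: 97.22.128.0
No, 97.22.187.129 is not in 162.80.128.0/17


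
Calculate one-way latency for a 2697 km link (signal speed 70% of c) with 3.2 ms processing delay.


Speed = 0.7 * 3e5 km/s = 210000 km/s
Propagation delay = 2697 / 210000 = 0.0128 s = 12.8429 ms
Processing delay = 3.2 ms
Total one-way latency = 16.0429 ms


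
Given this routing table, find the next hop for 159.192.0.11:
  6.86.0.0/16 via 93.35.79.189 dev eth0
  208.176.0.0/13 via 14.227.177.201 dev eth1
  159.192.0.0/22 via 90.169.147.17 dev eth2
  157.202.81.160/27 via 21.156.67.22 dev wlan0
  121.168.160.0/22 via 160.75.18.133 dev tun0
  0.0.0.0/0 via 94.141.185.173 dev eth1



Longest prefix match for 159.192.0.11:
  /16 6.86.0.0: no
  /13 208.176.0.0: no
  /22 159.192.0.0: MATCH
  /27 157.202.81.160: no
  /22 121.168.160.0: no
  /0 0.0.0.0: MATCH
Selected: next-hop 90.169.147.17 via eth2 (matched /22)


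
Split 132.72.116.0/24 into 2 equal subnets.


New prefix = 24 + 1 = 25
Each subnet has 128 addresses
  132.72.116.0/25
  132.72.116.128/25
Subnets: 132.72.116.0/25, 132.72.116.128/25


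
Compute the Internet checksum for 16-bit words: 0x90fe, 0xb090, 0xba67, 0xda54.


Sum all words (with carry folding):
+ 0x90fe = 0x90fe
+ 0xb090 = 0x418f
+ 0xba67 = 0xfbf6
+ 0xda54 = 0xd64b
One's complement: ~0xd64b
Checksum = 0x29b4


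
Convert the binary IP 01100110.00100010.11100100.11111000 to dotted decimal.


01100110 = 102
00100010 = 34
11100100 = 228
11111000 = 248
IP: 102.34.228.248


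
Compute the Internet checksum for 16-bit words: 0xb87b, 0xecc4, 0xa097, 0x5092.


Sum all words (with carry folding):
+ 0xb87b = 0xb87b
+ 0xecc4 = 0xa540
+ 0xa097 = 0x45d8
+ 0x5092 = 0x966a
One's complement: ~0x966a
Checksum = 0x6995


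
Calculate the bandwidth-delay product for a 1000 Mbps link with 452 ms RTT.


BDP = bandwidth * RTT
= 1000 Mbps * 452 ms
= 1000 * 1e6 * 452 / 1000 bits
= 452000000 bits
= 56500000 bytes
= 55175.7812 KB
BDP = 452000000 bits (56500000 bytes)


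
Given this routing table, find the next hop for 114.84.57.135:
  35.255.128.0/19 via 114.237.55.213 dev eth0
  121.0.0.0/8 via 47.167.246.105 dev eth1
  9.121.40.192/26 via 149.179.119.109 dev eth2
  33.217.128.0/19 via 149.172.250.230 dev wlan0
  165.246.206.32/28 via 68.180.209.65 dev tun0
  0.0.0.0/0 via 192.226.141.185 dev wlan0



Longest prefix match for 114.84.57.135:
  /19 35.255.128.0: no
  /8 121.0.0.0: no
  /26 9.121.40.192: no
  /19 33.217.128.0: no
  /28 165.246.206.32: no
  /0 0.0.0.0: MATCH
Selected: next-hop 192.226.141.185 via wlan0 (matched /0)


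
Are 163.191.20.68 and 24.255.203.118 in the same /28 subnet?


Mask: 255.255.255.240
163.191.20.68 AND mask = 163.191.20.64
24.255.203.118 AND mask = 24.255.203.112
No, different subnets (163.191.20.64 vs 24.255.203.112)


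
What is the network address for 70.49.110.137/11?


IP:   01000110.00110001.01101110.10001001
Mask: 11111111.11100000.00000000.00000000
AND operation:
Net:  01000110.00100000.00000000.00000000
Network: 70.32.0.0/11


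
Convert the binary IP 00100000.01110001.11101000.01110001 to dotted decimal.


00100000 = 32
01110001 = 113
11101000 = 232
01110001 = 113
IP: 32.113.232.113


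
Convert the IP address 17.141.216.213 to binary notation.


17 = 00010001
141 = 10001101
216 = 11011000
213 = 11010101
Binary: 00010001.10001101.11011000.11010101


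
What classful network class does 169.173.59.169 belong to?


First octet: 169
Binary: 10101001
10xxxxxx -> Class B (128-191)
Class B, default mask 255.255.0.0 (/16)


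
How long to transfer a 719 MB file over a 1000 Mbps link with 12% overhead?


Effective throughput = 1000 * (1 - 12/100) = 880 Mbps
File size in Mb = 719 * 8 = 5752 Mb
Time = 5752 / 880
Time = 6.5364 seconds


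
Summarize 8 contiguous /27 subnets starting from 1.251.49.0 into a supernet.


Original prefix: /27
Number of subnets: 8 = 2^3
New prefix = 27 - 3 = 24
Supernet: 1.251.49.0/24


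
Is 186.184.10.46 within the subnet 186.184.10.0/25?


Subnet network: 186.184.10.0
Test IP AND mask: 186.184.10.0
Yes, 186.184.10.46 is in 186.184.10.0/25


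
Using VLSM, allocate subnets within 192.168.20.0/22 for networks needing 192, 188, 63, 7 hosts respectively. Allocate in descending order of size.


192 hosts -> /24 (254 usable): 192.168.20.0/24
188 hosts -> /24 (254 usable): 192.168.21.0/24
63 hosts -> /25 (126 usable): 192.168.22.0/25
7 hosts -> /28 (14 usable): 192.168.22.128/28
Allocation: 192.168.20.0/24 (192 hosts, 254 usable); 192.168.21.0/24 (188 hosts, 254 usable); 192.168.22.0/25 (63 hosts, 126 usable); 192.168.22.128/28 (7 hosts, 14 usable)


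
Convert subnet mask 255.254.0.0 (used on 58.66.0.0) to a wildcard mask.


Subnet mask: 255.254.0.0
Wildcard = 255.255.255.255 - subnet mask
255 - 255 = 0
255 - 254 = 1
255 - 0 = 255
255 - 0 = 255
Wildcard: 0.1.255.255


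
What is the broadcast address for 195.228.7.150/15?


Network: 195.228.0.0/15
Host bits = 17
Set all host bits to 1:
Broadcast: 195.229.255.255


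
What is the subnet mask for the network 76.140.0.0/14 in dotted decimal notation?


/14 means 14 network bits, 18 host bits
Binary: 11111111111111000000000000000000
Mask: 255.252.0.0


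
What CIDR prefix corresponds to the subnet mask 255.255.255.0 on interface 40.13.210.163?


Binary: 11111111.11111111.11111111.00000000
Count leading 1s
Prefix: /24


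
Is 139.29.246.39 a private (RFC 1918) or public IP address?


RFC 1918 private ranges:
  10.0.0.0/8 (10.0.0.0 - 10.255.255.255)
  172.16.0.0/12 (172.16.0.0 - 172.31.255.255)
  192.168.0.0/16 (192.168.0.0 - 192.168.255.255)
Public (not in any RFC 1918 range)


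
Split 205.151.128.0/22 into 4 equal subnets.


New prefix = 22 + 2 = 24
Each subnet has 256 addresses
  205.151.128.0/24
  205.151.129.0/24
  205.151.130.0/24
  205.151.131.0/24
Subnets: 205.151.128.0/24, 205.151.129.0/24, 205.151.130.0/24, 205.151.131.0/24


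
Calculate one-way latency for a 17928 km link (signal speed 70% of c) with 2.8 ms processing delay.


Speed = 0.7 * 3e5 km/s = 210000 km/s
Propagation delay = 17928 / 210000 = 0.0854 s = 85.3714 ms
Processing delay = 2.8 ms
Total one-way latency = 88.1714 ms


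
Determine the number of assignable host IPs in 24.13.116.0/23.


Host bits = 32 - 23 = 9
Total addresses = 2^9 = 512
Usable = total - 2 (network and broadcast)
Usable hosts: 510


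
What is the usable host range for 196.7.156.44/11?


Network: 196.0.0.0
Broadcast: 196.31.255.255
First usable = network + 1
Last usable = broadcast - 1
Range: 196.0.0.1 to 196.31.255.254


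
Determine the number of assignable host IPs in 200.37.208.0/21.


Host bits = 32 - 21 = 11
Total addresses = 2^11 = 2048
Usable = total - 2 (network and broadcast)
Usable hosts: 2046


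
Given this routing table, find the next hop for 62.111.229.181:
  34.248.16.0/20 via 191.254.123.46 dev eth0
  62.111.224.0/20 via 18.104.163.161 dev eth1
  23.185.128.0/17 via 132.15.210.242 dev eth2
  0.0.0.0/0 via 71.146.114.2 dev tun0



Longest prefix match for 62.111.229.181:
  /20 34.248.16.0: no
  /20 62.111.224.0: MATCH
  /17 23.185.128.0: no
  /0 0.0.0.0: MATCH
Selected: next-hop 18.104.163.161 via eth1 (matched /20)


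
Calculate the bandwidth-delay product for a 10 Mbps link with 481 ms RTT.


BDP = bandwidth * RTT
= 10 Mbps * 481 ms
= 10 * 1e6 * 481 / 1000 bits
= 4810000 bits
= 601250 bytes
= 587.1582 KB
BDP = 4810000 bits (601250 bytes)


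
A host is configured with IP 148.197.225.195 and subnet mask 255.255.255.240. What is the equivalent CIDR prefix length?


Binary: 11111111.11111111.11111111.11110000
Count leading 1s
Prefix: /28


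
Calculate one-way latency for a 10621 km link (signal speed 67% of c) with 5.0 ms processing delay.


Speed = 0.67 * 3e5 km/s = 201000 km/s
Propagation delay = 10621 / 201000 = 0.0528 s = 52.8408 ms
Processing delay = 5.0 ms
Total one-way latency = 57.8408 ms


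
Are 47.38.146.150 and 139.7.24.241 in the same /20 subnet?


Mask: 255.255.240.0
47.38.146.150 AND mask = 47.38.144.0
139.7.24.241 AND mask = 139.7.16.0
No, different subnets (47.38.144.0 vs 139.7.16.0)


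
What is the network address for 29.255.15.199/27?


IP:   00011101.11111111.00001111.11000111
Mask: 11111111.11111111.11111111.11100000
AND operation:
Net:  00011101.11111111.00001111.11000000
Network: 29.255.15.192/27


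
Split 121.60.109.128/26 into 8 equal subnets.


New prefix = 26 + 3 = 29
Each subnet has 8 addresses
  121.60.109.128/29
  121.60.109.136/29
  121.60.109.144/29
  121.60.109.152/29
  121.60.109.160/29
  121.60.109.168/29
  121.60.109.176/29
  121.60.109.184/29
Subnets: 121.60.109.128/29, 121.60.109.136/29, 121.60.109.144/29, 121.60.109.152/29, 121.60.109.160/29, 121.60.109.168/29, 121.60.109.176/29, 121.60.109.184/29


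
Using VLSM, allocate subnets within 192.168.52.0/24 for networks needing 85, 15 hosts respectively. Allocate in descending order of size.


85 hosts -> /25 (126 usable): 192.168.52.0/25
15 hosts -> /27 (30 usable): 192.168.52.128/27
Allocation: 192.168.52.0/25 (85 hosts, 126 usable); 192.168.52.128/27 (15 hosts, 30 usable)


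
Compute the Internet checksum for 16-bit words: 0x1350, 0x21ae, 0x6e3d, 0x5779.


Sum all words (with carry folding):
+ 0x1350 = 0x1350
+ 0x21ae = 0x34fe
+ 0x6e3d = 0xa33b
+ 0x5779 = 0xfab4
One's complement: ~0xfab4
Checksum = 0x054b


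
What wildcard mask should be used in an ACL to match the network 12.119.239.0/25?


Subnet mask: 255.255.255.128
Wildcard = 255.255.255.255 - subnet mask
255 - 255 = 0
255 - 255 = 0
255 - 255 = 0
255 - 128 = 127
Wildcard: 0.0.0.127


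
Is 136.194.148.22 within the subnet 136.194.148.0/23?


Subnet network: 136.194.148.0
Test IP AND mask: 136.194.148.0
Yes, 136.194.148.22 is in 136.194.148.0/23


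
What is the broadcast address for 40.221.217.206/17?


Network: 40.221.128.0/17
Host bits = 15
Set all host bits to 1:
Broadcast: 40.221.255.255


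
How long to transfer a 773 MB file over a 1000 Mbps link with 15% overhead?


Effective throughput = 1000 * (1 - 15/100) = 850 Mbps
File size in Mb = 773 * 8 = 6184 Mb
Time = 6184 / 850
Time = 7.2753 seconds


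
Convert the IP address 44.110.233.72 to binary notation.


44 = 00101100
110 = 01101110
233 = 11101001
72 = 01001000
Binary: 00101100.01101110.11101001.01001000


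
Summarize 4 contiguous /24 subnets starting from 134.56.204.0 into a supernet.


Original prefix: /24
Number of subnets: 4 = 2^2
New prefix = 24 - 2 = 22
Supernet: 134.56.204.0/22


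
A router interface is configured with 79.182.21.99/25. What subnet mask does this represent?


/25 means 25 network bits, 7 host bits
Binary: 11111111111111111111111110000000
Mask: 255.255.255.128


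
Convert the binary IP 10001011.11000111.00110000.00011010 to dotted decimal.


10001011 = 139
11000111 = 199
00110000 = 48
00011010 = 26
IP: 139.199.48.26


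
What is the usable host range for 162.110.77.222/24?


Network: 162.110.77.0
Broadcast: 162.110.77.255
First usable = network + 1
Last usable = broadcast - 1
Range: 162.110.77.1 to 162.110.77.254


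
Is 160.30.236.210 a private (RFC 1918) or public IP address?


RFC 1918 private ranges:
  10.0.0.0/8 (10.0.0.0 - 10.255.255.255)
  172.16.0.0/12 (172.16.0.0 - 172.31.255.255)
  192.168.0.0/16 (192.168.0.0 - 192.168.255.255)
Public (not in any RFC 1918 range)


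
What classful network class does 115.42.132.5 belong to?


First octet: 115
Binary: 01110011
0xxxxxxx -> Class A (1-126)
Class A, default mask 255.0.0.0 (/8)


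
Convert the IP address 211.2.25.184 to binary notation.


211 = 11010011
2 = 00000010
25 = 00011001
184 = 10111000
Binary: 11010011.00000010.00011001.10111000


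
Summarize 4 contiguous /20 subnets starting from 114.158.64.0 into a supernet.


Original prefix: /20
Number of subnets: 4 = 2^2
New prefix = 20 - 2 = 18
Supernet: 114.158.64.0/18


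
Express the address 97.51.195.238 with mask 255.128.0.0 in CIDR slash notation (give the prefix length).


Binary: 11111111.10000000.00000000.00000000
Count leading 1s
Prefix: /9
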